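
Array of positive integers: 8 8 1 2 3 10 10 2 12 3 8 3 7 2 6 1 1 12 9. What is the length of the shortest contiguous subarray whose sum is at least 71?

13

add 8: running sum 8 < 71
add 8: running sum 16 < 71
add 1: running sum 17 < 71
add 2: running sum 19 < 71
add 3: running sum 22 < 71
add 10: running sum 32 < 71
add 10: running sum 42 < 71
add 2: running sum 44 < 71
add 12: running sum 56 < 71
add 3: running sum 59 < 71
add 8: running sum 67 < 71
add 3: running sum 70 < 71
end 12: [8, 8, 1, 2, 3, 10, 10, 2, 12, 3, 8, 3, 7] sum 77, len 13
end 13: [8, 1, 2, 3, 10, 10, 2, 12, 3, 8, 3, 7, 2] sum 71, len 13
end 14: [8, 1, 2, 3, 10, 10, 2, 12, 3, 8, 3, 7, 2, 6] sum 77, len 14
end 15: [8, 1, 2, 3, 10, 10, 2, 12, 3, 8, 3, 7, 2, 6, 1] sum 78, len 15
end 16: [1, 2, 3, 10, 10, 2, 12, 3, 8, 3, 7, 2, 6, 1, 1] sum 71, len 15
end 17: [10, 10, 2, 12, 3, 8, 3, 7, 2, 6, 1, 1, 12] sum 77, len 13
end 18: [10, 2, 12, 3, 8, 3, 7, 2, 6, 1, 1, 12, 9] sum 76, len 13
Shortest qualifying length: 13.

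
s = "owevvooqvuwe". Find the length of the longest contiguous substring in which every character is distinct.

[o] len 1
[o, w] len 2
[o, w, e] len 3
[o, w, e, v] len 4
[v] len 1
[v, o] len 2
[o] len 1
[o, q] len 2
[o, q, v] len 3
[o, q, v, u] len 4
[o, q, v, u, w] len 5
[o, q, v, u, w, e] len 6
Longest all-distinct length: 6.

6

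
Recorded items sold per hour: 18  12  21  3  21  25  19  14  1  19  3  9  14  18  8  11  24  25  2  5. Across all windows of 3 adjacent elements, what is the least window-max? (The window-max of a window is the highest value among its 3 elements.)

14

Window maxs for each of the 18 positions:
[18, 12, 21] → max 21
[12, 21, 3] → max 21
[21, 3, 21] → max 21
[3, 21, 25] → max 25
[21, 25, 19] → max 25
[25, 19, 14] → max 25
[19, 14, 1] → max 19
[14, 1, 19] → max 19
[1, 19, 3] → max 19
[19, 3, 9] → max 19
[3, 9, 14] → max 14
[9, 14, 18] → max 18
[14, 18, 8] → max 18
[18, 8, 11] → max 18
[8, 11, 24] → max 24
[11, 24, 25] → max 25
[24, 25, 2] → max 25
[25, 2, 5] → max 25
Least of these is 14.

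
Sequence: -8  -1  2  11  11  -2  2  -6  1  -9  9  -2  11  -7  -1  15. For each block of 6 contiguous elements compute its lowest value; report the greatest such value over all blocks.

-2

(-8, -1, 2, 11, 11, -2) → min -8
(-1, 2, 11, 11, -2, 2) → min -2
(2, 11, 11, -2, 2, -6) → min -6
(11, 11, -2, 2, -6, 1) → min -6
(11, -2, 2, -6, 1, -9) → min -9
(-2, 2, -6, 1, -9, 9) → min -9
(2, -6, 1, -9, 9, -2) → min -9
(-6, 1, -9, 9, -2, 11) → min -9
(1, -9, 9, -2, 11, -7) → min -9
(-9, 9, -2, 11, -7, -1) → min -9
(9, -2, 11, -7, -1, 15) → min -7
Greatest of these is -2.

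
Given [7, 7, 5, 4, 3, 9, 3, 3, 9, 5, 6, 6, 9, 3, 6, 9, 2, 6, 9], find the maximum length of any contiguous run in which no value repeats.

add 7: [7] len 1
add 7 (repeat 7, move left end past it): [7] len 1
add 5: [7, 5] len 2
add 4: [7, 5, 4] len 3
add 3: [7, 5, 4, 3] len 4
add 9: [7, 5, 4, 3, 9] len 5
add 3 (repeat 3, move left end past it): [9, 3] len 2
add 3 (repeat 3, move left end past it): [3] len 1
add 9: [3, 9] len 2
add 5: [3, 9, 5] len 3
add 6: [3, 9, 5, 6] len 4
add 6 (repeat 6, move left end past it): [6] len 1
add 9: [6, 9] len 2
add 3: [6, 9, 3] len 3
add 6 (repeat 6, move left end past it): [9, 3, 6] len 3
add 9 (repeat 9, move left end past it): [3, 6, 9] len 3
add 2: [3, 6, 9, 2] len 4
add 6 (repeat 6, move left end past it): [9, 2, 6] len 3
add 9 (repeat 9, move left end past it): [2, 6, 9] len 3
Longest all-distinct length: 5.

5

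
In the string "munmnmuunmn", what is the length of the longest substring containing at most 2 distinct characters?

4

[m] 1 distinct, len 1
[m, u] 2 distinct, len 2
[u, n] 2 distinct, len 2
[n, m] 2 distinct, len 2
[n, m, n] 2 distinct, len 3
[n, m, n, m] 2 distinct, len 4
[m, u] 2 distinct, len 2
[m, u, u] 2 distinct, len 3
[u, u, n] 2 distinct, len 3
[n, m] 2 distinct, len 2
[n, m, n] 2 distinct, len 3
Longest length with ≤2 distinct: 4.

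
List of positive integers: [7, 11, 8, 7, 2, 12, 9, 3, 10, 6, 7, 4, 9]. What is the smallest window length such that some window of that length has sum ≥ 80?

11

add 7: running sum 7 < 80
add 11: running sum 18 < 80
add 8: running sum 26 < 80
add 7: running sum 33 < 80
add 2: running sum 35 < 80
add 12: running sum 47 < 80
add 9: running sum 56 < 80
add 3: running sum 59 < 80
add 10: running sum 69 < 80
add 6: running sum 75 < 80
add 7: shortest ending here [7, 11, 8, 7, 2, 12, 9, 3, 10, 6, 7] sum 82, len 11
add 4: shortest ending here [7, 11, 8, 7, 2, 12, 9, 3, 10, 6, 7, 4] sum 86, len 12
add 9: shortest ending here [11, 8, 7, 2, 12, 9, 3, 10, 6, 7, 4, 9] sum 88, len 12
Shortest qualifying length: 11.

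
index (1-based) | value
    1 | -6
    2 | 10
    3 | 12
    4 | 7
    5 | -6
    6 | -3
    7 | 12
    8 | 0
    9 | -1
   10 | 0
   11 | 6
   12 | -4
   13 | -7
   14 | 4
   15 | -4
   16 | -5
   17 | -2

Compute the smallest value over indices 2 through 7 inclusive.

-6

Elements at indices 2..7: 10, 12, 7, -6, -3, 12
min(10, 12, 7, -6, -3, 12) = -6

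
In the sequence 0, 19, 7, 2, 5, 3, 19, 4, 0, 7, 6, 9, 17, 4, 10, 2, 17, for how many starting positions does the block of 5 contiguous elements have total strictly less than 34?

5

(0, 19, 7, 2, 5) → sum 33  < 34 ✓
(19, 7, 2, 5, 3) → sum 36
(7, 2, 5, 3, 19) → sum 36
(2, 5, 3, 19, 4) → sum 33  < 34 ✓
(5, 3, 19, 4, 0) → sum 31  < 34 ✓
(3, 19, 4, 0, 7) → sum 33  < 34 ✓
(19, 4, 0, 7, 6) → sum 36
(4, 0, 7, 6, 9) → sum 26  < 34 ✓
(0, 7, 6, 9, 17) → sum 39
(7, 6, 9, 17, 4) → sum 43
(6, 9, 17, 4, 10) → sum 46
(9, 17, 4, 10, 2) → sum 42
(17, 4, 10, 2, 17) → sum 50
5 windows satisfy the condition.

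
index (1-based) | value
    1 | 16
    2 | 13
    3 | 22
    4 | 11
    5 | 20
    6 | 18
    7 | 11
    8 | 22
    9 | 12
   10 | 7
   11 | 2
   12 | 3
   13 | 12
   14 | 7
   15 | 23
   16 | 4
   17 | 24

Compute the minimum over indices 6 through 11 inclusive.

2

Elements at indices 6..11: 18, 11, 22, 12, 7, 2
min(18, 11, 22, 12, 7, 2) = 2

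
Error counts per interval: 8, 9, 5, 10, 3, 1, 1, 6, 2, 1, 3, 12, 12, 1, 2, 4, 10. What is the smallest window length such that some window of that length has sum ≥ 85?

add 8: running sum 8 < 85
add 9: running sum 17 < 85
add 5: running sum 22 < 85
add 10: running sum 32 < 85
add 3: running sum 35 < 85
add 1: running sum 36 < 85
add 1: running sum 37 < 85
add 6: running sum 43 < 85
add 2: running sum 45 < 85
add 1: running sum 46 < 85
add 3: running sum 49 < 85
add 12: running sum 61 < 85
add 12: running sum 73 < 85
add 1: running sum 74 < 85
add 2: running sum 76 < 85
add 4: running sum 80 < 85
end 16: [8, 9, 5, 10, 3, 1, 1, 6, 2, 1, 3, 12, 12, 1, 2, 4, 10] sum 90, len 17
Shortest qualifying length: 17.

17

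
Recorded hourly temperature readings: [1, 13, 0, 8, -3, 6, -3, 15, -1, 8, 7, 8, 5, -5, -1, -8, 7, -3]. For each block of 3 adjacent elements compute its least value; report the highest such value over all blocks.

[1, 13, 0] → min 0
[13, 0, 8] → min 0
[0, 8, -3] → min -3
[8, -3, 6] → min -3
[-3, 6, -3] → min -3
[6, -3, 15] → min -3
[-3, 15, -1] → min -3
[15, -1, 8] → min -1
[-1, 8, 7] → min -1
[8, 7, 8] → min 7
[7, 8, 5] → min 5
[8, 5, -5] → min -5
[5, -5, -1] → min -5
[-5, -1, -8] → min -8
[-1, -8, 7] → min -8
[-8, 7, -3] → min -8
Highest of these is 7.

7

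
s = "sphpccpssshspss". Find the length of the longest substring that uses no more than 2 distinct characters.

5

[s] 1 distinct, len 1
[s, p] 2 distinct, len 2
[p, h] 2 distinct, len 2
[p, h, p] 2 distinct, len 3
[p, c] 2 distinct, len 2
[p, c, c] 2 distinct, len 3
[p, c, c, p] 2 distinct, len 4
[p, s] 2 distinct, len 2
[p, s, s] 2 distinct, len 3
[p, s, s, s] 2 distinct, len 4
[s, s, s, h] 2 distinct, len 4
[s, s, s, h, s] 2 distinct, len 5
[s, p] 2 distinct, len 2
[s, p, s] 2 distinct, len 3
[s, p, s, s] 2 distinct, len 4
Longest length with ≤2 distinct: 5.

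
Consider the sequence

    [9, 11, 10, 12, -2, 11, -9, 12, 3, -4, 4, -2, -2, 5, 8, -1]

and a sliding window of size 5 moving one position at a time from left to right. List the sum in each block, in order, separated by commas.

40, 42, 22, 24, 15, 13, 6, 13, -1, 1, 13, 8

9 11 10 12 -2 → sum 40
11 10 12 -2 11 → sum 42
10 12 -2 11 -9 → sum 22
12 -2 11 -9 12 → sum 24
-2 11 -9 12 3 → sum 15
11 -9 12 3 -4 → sum 13
-9 12 3 -4 4 → sum 6
12 3 -4 4 -2 → sum 13
3 -4 4 -2 -2 → sum -1
-4 4 -2 -2 5 → sum 1
4 -2 -2 5 8 → sum 13
-2 -2 5 8 -1 → sum 8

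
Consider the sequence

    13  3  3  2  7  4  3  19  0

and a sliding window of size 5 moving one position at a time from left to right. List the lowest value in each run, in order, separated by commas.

2, 2, 2, 2, 0

[13, 3, 3, 2, 7] → min 2
[3, 3, 2, 7, 4] → min 2
[3, 2, 7, 4, 3] → min 2
[2, 7, 4, 3, 19] → min 2
[7, 4, 3, 19, 0] → min 0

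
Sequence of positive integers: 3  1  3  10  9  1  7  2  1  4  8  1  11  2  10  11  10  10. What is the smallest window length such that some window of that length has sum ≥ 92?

Extend right; whenever the sum reaches 92, record the length and shrink from the left:
add 3: running sum 3 < 92
add 1: running sum 4 < 92
add 3: running sum 7 < 92
add 10: running sum 17 < 92
add 9: running sum 26 < 92
add 1: running sum 27 < 92
add 7: running sum 34 < 92
add 2: running sum 36 < 92
add 1: running sum 37 < 92
add 4: running sum 41 < 92
add 8: running sum 49 < 92
add 1: running sum 50 < 92
add 11: running sum 61 < 92
add 2: running sum 63 < 92
add 10: running sum 73 < 92
add 11: running sum 84 < 92
end 16: [3, 1, 3, 10, 9, 1, 7, 2, 1, 4, 8, 1, 11, 2, 10, 11, 10] sum 94, len 17
end 17: [10, 9, 1, 7, 2, 1, 4, 8, 1, 11, 2, 10, 11, 10, 10] sum 97, len 15
Shortest qualifying length: 15.

15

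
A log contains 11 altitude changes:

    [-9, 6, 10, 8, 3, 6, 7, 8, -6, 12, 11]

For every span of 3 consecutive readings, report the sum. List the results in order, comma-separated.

[-9, 6, 10] → sum 7
[6, 10, 8] → sum 24
[10, 8, 3] → sum 21
[8, 3, 6] → sum 17
[3, 6, 7] → sum 16
[6, 7, 8] → sum 21
[7, 8, -6] → sum 9
[8, -6, 12] → sum 14
[-6, 12, 11] → sum 17

7, 24, 21, 17, 16, 21, 9, 14, 17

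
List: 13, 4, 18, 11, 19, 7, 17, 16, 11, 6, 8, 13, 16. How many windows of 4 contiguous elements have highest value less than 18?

[13, 4, 18, 11] → max 18
[4, 18, 11, 19] → max 19
[18, 11, 19, 7] → max 19
[11, 19, 7, 17] → max 19
[19, 7, 17, 16] → max 19
[7, 17, 16, 11] → max 17  < 18 ✓
[17, 16, 11, 6] → max 17  < 18 ✓
[16, 11, 6, 8] → max 16  < 18 ✓
[11, 6, 8, 13] → max 13  < 18 ✓
[6, 8, 13, 16] → max 16  < 18 ✓
5 windows satisfy the condition.

5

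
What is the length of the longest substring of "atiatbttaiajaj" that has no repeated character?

[a] len 1
[a, t] len 2
[a, t, i] len 3
[t, i, a] len 3
[i, a, t] len 3
[i, a, t, b] len 4
[b, t] len 2
[t] len 1
[t, a] len 2
[t, a, i] len 3
[i, a] len 2
[i, a, j] len 3
[j, a] len 2
[a, j] len 2
Longest all-distinct length: 4.

4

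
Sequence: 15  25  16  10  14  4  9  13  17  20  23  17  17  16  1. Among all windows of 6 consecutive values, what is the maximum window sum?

110

[15, 25, 16, 10, 14, 4] → sum 84
[25, 16, 10, 14, 4, 9] → sum 78
[16, 10, 14, 4, 9, 13] → sum 66
[10, 14, 4, 9, 13, 17] → sum 67
[14, 4, 9, 13, 17, 20] → sum 77
[4, 9, 13, 17, 20, 23] → sum 86
[9, 13, 17, 20, 23, 17] → sum 99
[13, 17, 20, 23, 17, 17] → sum 107
[17, 20, 23, 17, 17, 16] → sum 110
[20, 23, 17, 17, 16, 1] → sum 94
Maximum of these is 110.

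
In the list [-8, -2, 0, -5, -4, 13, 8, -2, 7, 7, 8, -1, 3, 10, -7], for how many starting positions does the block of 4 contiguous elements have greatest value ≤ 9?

(-8, -2, 0, -5) → max 0  ≤ 9 ✓
(-2, 0, -5, -4) → max 0  ≤ 9 ✓
(0, -5, -4, 13) → max 13
(-5, -4, 13, 8) → max 13
(-4, 13, 8, -2) → max 13
(13, 8, -2, 7) → max 13
(8, -2, 7, 7) → max 8  ≤ 9 ✓
(-2, 7, 7, 8) → max 8  ≤ 9 ✓
(7, 7, 8, -1) → max 8  ≤ 9 ✓
(7, 8, -1, 3) → max 8  ≤ 9 ✓
(8, -1, 3, 10) → max 10
(-1, 3, 10, -7) → max 10
6 windows satisfy the condition.

6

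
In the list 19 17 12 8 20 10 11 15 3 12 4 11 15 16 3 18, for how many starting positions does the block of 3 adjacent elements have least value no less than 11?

[19, 17, 12] → min 12  ≥ 11 ✓
[17, 12, 8] → min 8
[12, 8, 20] → min 8
[8, 20, 10] → min 8
[20, 10, 11] → min 10
[10, 11, 15] → min 10
[11, 15, 3] → min 3
[15, 3, 12] → min 3
[3, 12, 4] → min 3
[12, 4, 11] → min 4
[4, 11, 15] → min 4
[11, 15, 16] → min 11  ≥ 11 ✓
[15, 16, 3] → min 3
[16, 3, 18] → min 3
2 windows satisfy the condition.

2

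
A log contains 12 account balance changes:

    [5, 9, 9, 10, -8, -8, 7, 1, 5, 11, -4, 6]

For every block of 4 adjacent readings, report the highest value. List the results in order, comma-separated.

10, 10, 10, 10, 7, 7, 11, 11, 11

(5, 9, 9, 10) → max 10
(9, 9, 10, -8) → max 10
(9, 10, -8, -8) → max 10
(10, -8, -8, 7) → max 10
(-8, -8, 7, 1) → max 7
(-8, 7, 1, 5) → max 7
(7, 1, 5, 11) → max 11
(1, 5, 11, -4) → max 11
(5, 11, -4, 6) → max 11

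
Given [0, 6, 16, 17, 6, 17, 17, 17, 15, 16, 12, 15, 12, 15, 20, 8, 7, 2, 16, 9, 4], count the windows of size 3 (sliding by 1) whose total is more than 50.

0 6 16 → sum 22
6 16 17 → sum 39
16 17 6 → sum 39
17 6 17 → sum 40
6 17 17 → sum 40
17 17 17 → sum 51  > 50 ✓
17 17 15 → sum 49
17 15 16 → sum 48
15 16 12 → sum 43
16 12 15 → sum 43
12 15 12 → sum 39
15 12 15 → sum 42
12 15 20 → sum 47
15 20 8 → sum 43
20 8 7 → sum 35
8 7 2 → sum 17
7 2 16 → sum 25
2 16 9 → sum 27
16 9 4 → sum 29
1 window satisfy the condition.

1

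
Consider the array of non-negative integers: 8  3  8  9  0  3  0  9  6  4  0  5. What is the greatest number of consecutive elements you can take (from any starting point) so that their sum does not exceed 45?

add 8: [8] sum 8, len 1
add 3: [8, 3] sum 11, len 2
add 8: [8, 3, 8] sum 19, len 3
add 9: [8, 3, 8, 9] sum 28, len 4
add 0: [8, 3, 8, 9, 0] sum 28, len 5
add 3: [8, 3, 8, 9, 0, 3] sum 31, len 6
add 0: [8, 3, 8, 9, 0, 3, 0] sum 31, len 7
add 9: [8, 3, 8, 9, 0, 3, 0, 9] sum 40, len 8
add 6: [3, 8, 9, 0, 3, 0, 9, 6] sum 38, len 8
add 4: [3, 8, 9, 0, 3, 0, 9, 6, 4] sum 42, len 9
add 0: [3, 8, 9, 0, 3, 0, 9, 6, 4, 0] sum 42, len 10
add 5: [8, 9, 0, 3, 0, 9, 6, 4, 0, 5] sum 44, len 10
Longest length seen: 10.

10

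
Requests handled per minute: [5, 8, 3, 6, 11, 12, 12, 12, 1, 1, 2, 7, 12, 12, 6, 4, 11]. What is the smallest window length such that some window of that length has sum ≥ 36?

add 5: running sum 5 < 36
add 8: running sum 13 < 36
add 3: running sum 16 < 36
add 6: running sum 22 < 36
add 11: running sum 33 < 36
add 12: shortest ending here [8, 3, 6, 11, 12] sum 40, len 5
add 12: shortest ending here [6, 11, 12, 12] sum 41, len 4
add 12: shortest ending here [12, 12, 12] sum 36, len 3
add 1: shortest ending here [12, 12, 12, 1] sum 37, len 4
add 1: shortest ending here [12, 12, 12, 1, 1] sum 38, len 5
add 2: shortest ending here [12, 12, 12, 1, 1, 2] sum 40, len 6
add 7: shortest ending here [12, 12, 12, 1, 1, 2, 7] sum 47, len 7
add 12: shortest ending here [12, 12, 1, 1, 2, 7, 12] sum 47, len 7
add 12: shortest ending here [12, 1, 1, 2, 7, 12, 12] sum 47, len 7
add 6: shortest ending here [7, 12, 12, 6] sum 37, len 4
add 4: shortest ending here [7, 12, 12, 6, 4] sum 41, len 5
add 11: shortest ending here [12, 12, 6, 4, 11] sum 45, len 5
Shortest qualifying length: 3.

3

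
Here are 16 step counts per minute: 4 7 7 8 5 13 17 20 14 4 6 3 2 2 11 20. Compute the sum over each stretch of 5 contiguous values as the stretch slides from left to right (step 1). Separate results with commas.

31, 40, 50, 63, 69, 68, 61, 47, 29, 17, 24, 38

4 7 7 8 5 → sum 31
7 7 8 5 13 → sum 40
7 8 5 13 17 → sum 50
8 5 13 17 20 → sum 63
5 13 17 20 14 → sum 69
13 17 20 14 4 → sum 68
17 20 14 4 6 → sum 61
20 14 4 6 3 → sum 47
14 4 6 3 2 → sum 29
4 6 3 2 2 → sum 17
6 3 2 2 11 → sum 24
3 2 2 11 20 → sum 38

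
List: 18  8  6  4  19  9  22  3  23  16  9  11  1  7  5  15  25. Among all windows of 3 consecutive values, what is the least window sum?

13

Each size-3 window and its sum:
(18, 8, 6) → sum 32
(8, 6, 4) → sum 18
(6, 4, 19) → sum 29
(4, 19, 9) → sum 32
(19, 9, 22) → sum 50
(9, 22, 3) → sum 34
(22, 3, 23) → sum 48
(3, 23, 16) → sum 42
(23, 16, 9) → sum 48
(16, 9, 11) → sum 36
(9, 11, 1) → sum 21
(11, 1, 7) → sum 19
(1, 7, 5) → sum 13
(7, 5, 15) → sum 27
(5, 15, 25) → sum 45
Least of these is 13.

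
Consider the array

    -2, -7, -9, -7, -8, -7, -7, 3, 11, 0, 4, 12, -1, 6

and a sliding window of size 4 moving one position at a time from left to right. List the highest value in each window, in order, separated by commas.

-2, -7, -7, -7, 3, 11, 11, 11, 12, 12, 12

[-2, -7, -9, -7] → max -2
[-7, -9, -7, -8] → max -7
[-9, -7, -8, -7] → max -7
[-7, -8, -7, -7] → max -7
[-8, -7, -7, 3] → max 3
[-7, -7, 3, 11] → max 11
[-7, 3, 11, 0] → max 11
[3, 11, 0, 4] → max 11
[11, 0, 4, 12] → max 12
[0, 4, 12, -1] → max 12
[4, 12, -1, 6] → max 12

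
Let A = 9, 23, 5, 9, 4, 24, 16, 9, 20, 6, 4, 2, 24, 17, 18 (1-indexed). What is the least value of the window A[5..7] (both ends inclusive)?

4

Elements at indices 5..7: 4, 24, 16
min(4, 24, 16) = 4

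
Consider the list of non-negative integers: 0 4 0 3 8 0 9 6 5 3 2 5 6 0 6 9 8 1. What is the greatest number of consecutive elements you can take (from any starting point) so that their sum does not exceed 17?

6

→ 0: sum 0, len 1
→ 4: sum 4, len 2
→ 0: sum 4, len 3
→ 3: sum 7, len 4
→ 8: sum 15, len 5
→ 0: sum 15, len 6
→ 9 (dropped 0, 4, 0, 3): sum 17, len 3
→ 6 (dropped 8): sum 15, len 3
→ 5 (dropped 0, 9): sum 11, len 2
→ 3: sum 14, len 3
→ 2: sum 16, len 4
→ 5 (dropped 6): sum 15, len 4
→ 6 (dropped 5): sum 16, len 4
→ 0: sum 16, len 5
→ 6 (dropped 3, 2): sum 17, len 4
→ 9 (dropped 5, 6): sum 15, len 3
→ 8 (dropped 0, 6): sum 17, len 2
→ 1 (dropped 9): sum 9, len 2
Longest length seen: 6.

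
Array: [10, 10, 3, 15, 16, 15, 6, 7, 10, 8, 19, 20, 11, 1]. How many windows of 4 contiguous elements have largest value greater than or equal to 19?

(10, 10, 3, 15) → max 15
(10, 3, 15, 16) → max 16
(3, 15, 16, 15) → max 16
(15, 16, 15, 6) → max 16
(16, 15, 6, 7) → max 16
(15, 6, 7, 10) → max 15
(6, 7, 10, 8) → max 10
(7, 10, 8, 19) → max 19  ≥ 19 ✓
(10, 8, 19, 20) → max 20  ≥ 19 ✓
(8, 19, 20, 11) → max 20  ≥ 19 ✓
(19, 20, 11, 1) → max 20  ≥ 19 ✓
4 windows satisfy the condition.

4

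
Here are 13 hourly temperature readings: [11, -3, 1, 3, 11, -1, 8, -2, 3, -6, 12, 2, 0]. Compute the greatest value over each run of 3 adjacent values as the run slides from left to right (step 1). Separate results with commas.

(11, -3, 1) → max 11
(-3, 1, 3) → max 3
(1, 3, 11) → max 11
(3, 11, -1) → max 11
(11, -1, 8) → max 11
(-1, 8, -2) → max 8
(8, -2, 3) → max 8
(-2, 3, -6) → max 3
(3, -6, 12) → max 12
(-6, 12, 2) → max 12
(12, 2, 0) → max 12

11, 3, 11, 11, 11, 8, 8, 3, 12, 12, 12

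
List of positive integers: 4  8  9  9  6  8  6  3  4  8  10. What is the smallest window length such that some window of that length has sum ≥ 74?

11

add 4: running sum 4 < 74
add 8: running sum 12 < 74
add 9: running sum 21 < 74
add 9: running sum 30 < 74
add 6: running sum 36 < 74
add 8: running sum 44 < 74
add 6: running sum 50 < 74
add 3: running sum 53 < 74
add 4: running sum 57 < 74
add 8: running sum 65 < 74
end 10: [4, 8, 9, 9, 6, 8, 6, 3, 4, 8, 10] sum 75, len 11
Shortest qualifying length: 11.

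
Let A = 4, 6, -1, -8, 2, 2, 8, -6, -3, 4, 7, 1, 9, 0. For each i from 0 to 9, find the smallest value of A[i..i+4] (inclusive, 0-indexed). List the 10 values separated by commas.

4 6 -1 -8 2 → min -8
6 -1 -8 2 2 → min -8
-1 -8 2 2 8 → min -8
-8 2 2 8 -6 → min -8
2 2 8 -6 -3 → min -6
2 8 -6 -3 4 → min -6
8 -6 -3 4 7 → min -6
-6 -3 4 7 1 → min -6
-3 4 7 1 9 → min -3
4 7 1 9 0 → min 0

-8, -8, -8, -8, -6, -6, -6, -6, -3, 0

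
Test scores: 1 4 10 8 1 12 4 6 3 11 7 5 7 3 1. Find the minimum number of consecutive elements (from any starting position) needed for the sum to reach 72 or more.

Extend right; whenever the sum reaches 72, record the length and shrink from the left:
add 1: running sum 1 < 72
add 4: running sum 5 < 72
add 10: running sum 15 < 72
add 8: running sum 23 < 72
add 1: running sum 24 < 72
add 12: running sum 36 < 72
add 4: running sum 40 < 72
add 6: running sum 46 < 72
add 3: running sum 49 < 72
add 11: running sum 60 < 72
add 7: running sum 67 < 72
add 5: shortest ending here [1, 4, 10, 8, 1, 12, 4, 6, 3, 11, 7, 5] sum 72, len 12
add 7: shortest ending here [10, 8, 1, 12, 4, 6, 3, 11, 7, 5, 7] sum 74, len 11
add 3: shortest ending here [10, 8, 1, 12, 4, 6, 3, 11, 7, 5, 7, 3] sum 77, len 12
add 1: shortest ending here [10, 8, 1, 12, 4, 6, 3, 11, 7, 5, 7, 3, 1] sum 78, len 13
Shortest qualifying length: 11.

11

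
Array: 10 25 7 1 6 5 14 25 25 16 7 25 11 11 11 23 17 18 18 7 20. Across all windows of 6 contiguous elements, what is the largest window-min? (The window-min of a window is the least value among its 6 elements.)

11

(10, 25, 7, 1, 6, 5) → min 1
(25, 7, 1, 6, 5, 14) → min 1
(7, 1, 6, 5, 14, 25) → min 1
(1, 6, 5, 14, 25, 25) → min 1
(6, 5, 14, 25, 25, 16) → min 5
(5, 14, 25, 25, 16, 7) → min 5
(14, 25, 25, 16, 7, 25) → min 7
(25, 25, 16, 7, 25, 11) → min 7
(25, 16, 7, 25, 11, 11) → min 7
(16, 7, 25, 11, 11, 11) → min 7
(7, 25, 11, 11, 11, 23) → min 7
(25, 11, 11, 11, 23, 17) → min 11
(11, 11, 11, 23, 17, 18) → min 11
(11, 11, 23, 17, 18, 18) → min 11
(11, 23, 17, 18, 18, 7) → min 7
(23, 17, 18, 18, 7, 20) → min 7
Largest of these is 11.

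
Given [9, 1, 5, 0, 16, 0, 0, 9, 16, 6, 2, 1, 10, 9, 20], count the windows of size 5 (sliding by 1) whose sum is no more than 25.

3

9 1 5 0 16 → sum 31
1 5 0 16 0 → sum 22  ≤ 25 ✓
5 0 16 0 0 → sum 21  ≤ 25 ✓
0 16 0 0 9 → sum 25  ≤ 25 ✓
16 0 0 9 16 → sum 41
0 0 9 16 6 → sum 31
0 9 16 6 2 → sum 33
9 16 6 2 1 → sum 34
16 6 2 1 10 → sum 35
6 2 1 10 9 → sum 28
2 1 10 9 20 → sum 42
3 windows satisfy the condition.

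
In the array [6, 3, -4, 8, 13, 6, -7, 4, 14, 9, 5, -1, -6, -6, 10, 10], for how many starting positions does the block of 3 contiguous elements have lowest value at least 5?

2

6 3 -4 → min -4
3 -4 8 → min -4
-4 8 13 → min -4
8 13 6 → min 6  ≥ 5 ✓
13 6 -7 → min -7
6 -7 4 → min -7
-7 4 14 → min -7
4 14 9 → min 4
14 9 5 → min 5  ≥ 5 ✓
9 5 -1 → min -1
5 -1 -6 → min -6
-1 -6 -6 → min -6
-6 -6 10 → min -6
-6 10 10 → min -6
2 windows satisfy the condition.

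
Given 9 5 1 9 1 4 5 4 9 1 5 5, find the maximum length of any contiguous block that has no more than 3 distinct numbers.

add 9: window [9] (1 distinct), len 1
add 5: window [9, 5] (2 distinct), len 2
add 1: window [9, 5, 1] (3 distinct), len 3
add 9: window [9, 5, 1, 9] (3 distinct), len 4
add 1: window [9, 5, 1, 9, 1] (3 distinct), len 5
add 4: window [1, 9, 1, 4] (3 distinct), len 4
add 5: window [1, 4, 5] (3 distinct), len 3
add 4: window [1, 4, 5, 4] (3 distinct), len 4
add 9: window [4, 5, 4, 9] (3 distinct), len 4
add 1: window [4, 9, 1] (3 distinct), len 3
add 5: window [9, 1, 5] (3 distinct), len 3
add 5: window [9, 1, 5, 5] (3 distinct), len 4
Longest length with ≤3 distinct: 5.

5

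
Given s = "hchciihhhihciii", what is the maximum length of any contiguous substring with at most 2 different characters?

add h: window [h] (1 distinct), len 1
add c: window [h, c] (2 distinct), len 2
add h: window [h, c, h] (2 distinct), len 3
add c: window [h, c, h, c] (2 distinct), len 4
add i: window [c, i] (2 distinct), len 2
add i: window [c, i, i] (2 distinct), len 3
add h: window [i, i, h] (2 distinct), len 3
add h: window [i, i, h, h] (2 distinct), len 4
add h: window [i, i, h, h, h] (2 distinct), len 5
add i: window [i, i, h, h, h, i] (2 distinct), len 6
add h: window [i, i, h, h, h, i, h] (2 distinct), len 7
add c: window [h, c] (2 distinct), len 2
add i: window [c, i] (2 distinct), len 2
add i: window [c, i, i] (2 distinct), len 3
add i: window [c, i, i, i] (2 distinct), len 4
Longest length with ≤2 distinct: 7.

7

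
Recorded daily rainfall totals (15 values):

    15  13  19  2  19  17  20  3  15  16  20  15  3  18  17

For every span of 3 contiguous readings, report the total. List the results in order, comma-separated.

47, 34, 40, 38, 56, 40, 38, 34, 51, 51, 38, 36, 38

15 13 19 → sum 47
13 19 2 → sum 34
19 2 19 → sum 40
2 19 17 → sum 38
19 17 20 → sum 56
17 20 3 → sum 40
20 3 15 → sum 38
3 15 16 → sum 34
15 16 20 → sum 51
16 20 15 → sum 51
20 15 3 → sum 38
15 3 18 → sum 36
3 18 17 → sum 38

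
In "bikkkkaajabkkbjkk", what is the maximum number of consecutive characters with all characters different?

4

[b] len 1
[b, i] len 2
[b, i, k] len 3
[k] len 1
[k] len 1
[k] len 1
[k, a] len 2
[a] len 1
[a, j] len 2
[j, a] len 2
[j, a, b] len 3
[j, a, b, k] len 4
[k] len 1
[k, b] len 2
[k, b, j] len 3
[b, j, k] len 3
[k] len 1
Longest all-distinct length: 4.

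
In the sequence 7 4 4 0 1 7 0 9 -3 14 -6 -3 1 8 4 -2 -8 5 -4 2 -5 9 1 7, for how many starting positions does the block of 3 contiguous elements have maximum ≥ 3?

[7, 4, 4] → max 7  ≥ 3 ✓
[4, 4, 0] → max 4  ≥ 3 ✓
[4, 0, 1] → max 4  ≥ 3 ✓
[0, 1, 7] → max 7  ≥ 3 ✓
[1, 7, 0] → max 7  ≥ 3 ✓
[7, 0, 9] → max 9  ≥ 3 ✓
[0, 9, -3] → max 9  ≥ 3 ✓
[9, -3, 14] → max 14  ≥ 3 ✓
[-3, 14, -6] → max 14  ≥ 3 ✓
[14, -6, -3] → max 14  ≥ 3 ✓
[-6, -3, 1] → max 1
[-3, 1, 8] → max 8  ≥ 3 ✓
[1, 8, 4] → max 8  ≥ 3 ✓
[8, 4, -2] → max 8  ≥ 3 ✓
[4, -2, -8] → max 4  ≥ 3 ✓
[-2, -8, 5] → max 5  ≥ 3 ✓
[-8, 5, -4] → max 5  ≥ 3 ✓
[5, -4, 2] → max 5  ≥ 3 ✓
[-4, 2, -5] → max 2
[2, -5, 9] → max 9  ≥ 3 ✓
[-5, 9, 1] → max 9  ≥ 3 ✓
[9, 1, 7] → max 9  ≥ 3 ✓
20 windows satisfy the condition.

20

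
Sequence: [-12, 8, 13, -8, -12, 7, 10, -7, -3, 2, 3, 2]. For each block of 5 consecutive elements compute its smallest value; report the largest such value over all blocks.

-12 8 13 -8 -12 → min -12
8 13 -8 -12 7 → min -12
13 -8 -12 7 10 → min -12
-8 -12 7 10 -7 → min -12
-12 7 10 -7 -3 → min -12
7 10 -7 -3 2 → min -7
10 -7 -3 2 3 → min -7
-7 -3 2 3 2 → min -7
Largest of these is -7.

-7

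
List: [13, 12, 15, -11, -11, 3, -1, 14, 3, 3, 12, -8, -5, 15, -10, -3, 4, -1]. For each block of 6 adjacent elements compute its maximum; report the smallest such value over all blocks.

Each size-6 window and its max:
[13, 12, 15, -11, -11, 3] → max 15
[12, 15, -11, -11, 3, -1] → max 15
[15, -11, -11, 3, -1, 14] → max 15
[-11, -11, 3, -1, 14, 3] → max 14
[-11, 3, -1, 14, 3, 3] → max 14
[3, -1, 14, 3, 3, 12] → max 14
[-1, 14, 3, 3, 12, -8] → max 14
[14, 3, 3, 12, -8, -5] → max 14
[3, 3, 12, -8, -5, 15] → max 15
[3, 12, -8, -5, 15, -10] → max 15
[12, -8, -5, 15, -10, -3] → max 15
[-8, -5, 15, -10, -3, 4] → max 15
[-5, 15, -10, -3, 4, -1] → max 15
Smallest of these is 14.

14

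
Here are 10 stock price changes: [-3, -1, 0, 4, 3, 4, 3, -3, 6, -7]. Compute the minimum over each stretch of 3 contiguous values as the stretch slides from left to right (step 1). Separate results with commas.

-3 -1 0 → min -3
-1 0 4 → min -1
0 4 3 → min 0
4 3 4 → min 3
3 4 3 → min 3
4 3 -3 → min -3
3 -3 6 → min -3
-3 6 -7 → min -7

-3, -1, 0, 3, 3, -3, -3, -7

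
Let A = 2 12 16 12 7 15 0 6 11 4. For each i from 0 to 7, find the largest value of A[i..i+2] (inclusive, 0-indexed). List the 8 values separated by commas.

[2, 12, 16] → max 16
[12, 16, 12] → max 16
[16, 12, 7] → max 16
[12, 7, 15] → max 15
[7, 15, 0] → max 15
[15, 0, 6] → max 15
[0, 6, 11] → max 11
[6, 11, 4] → max 11

16, 16, 16, 15, 15, 15, 11, 11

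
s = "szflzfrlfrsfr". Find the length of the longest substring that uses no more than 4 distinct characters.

9

Extend right; when distinct count exceeds 4, shrink from the left:
add s: window [s] (1 distinct), len 1
add z: window [s, z] (2 distinct), len 2
add f: window [s, z, f] (3 distinct), len 3
add l: window [s, z, f, l] (4 distinct), len 4
add z: window [s, z, f, l, z] (4 distinct), len 5
add f: window [s, z, f, l, z, f] (4 distinct), len 6
add r: window [z, f, l, z, f, r] (4 distinct), len 6
add l: window [z, f, l, z, f, r, l] (4 distinct), len 7
add f: window [z, f, l, z, f, r, l, f] (4 distinct), len 8
add r: window [z, f, l, z, f, r, l, f, r] (4 distinct), len 9
add s: window [f, r, l, f, r, s] (4 distinct), len 6
add f: window [f, r, l, f, r, s, f] (4 distinct), len 7
add r: window [f, r, l, f, r, s, f, r] (4 distinct), len 8
Longest length with ≤4 distinct: 9.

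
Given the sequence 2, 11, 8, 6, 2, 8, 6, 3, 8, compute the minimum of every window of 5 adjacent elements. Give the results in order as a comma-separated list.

2 11 8 6 2 → min 2
11 8 6 2 8 → min 2
8 6 2 8 6 → min 2
6 2 8 6 3 → min 2
2 8 6 3 8 → min 2

2, 2, 2, 2, 2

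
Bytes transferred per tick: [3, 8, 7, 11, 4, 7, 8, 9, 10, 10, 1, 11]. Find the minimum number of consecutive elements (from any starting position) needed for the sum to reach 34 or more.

4

add 3: running sum 3 < 34
add 8: running sum 11 < 34
add 7: running sum 18 < 34
add 11: running sum 29 < 34
add 4: running sum 33 < 34
add 7: shortest ending here [8, 7, 11, 4, 7] sum 37, len 5
add 8: shortest ending here [7, 11, 4, 7, 8] sum 37, len 5
add 9: shortest ending here [11, 4, 7, 8, 9] sum 39, len 5
add 10: shortest ending here [7, 8, 9, 10] sum 34, len 4
add 10: shortest ending here [8, 9, 10, 10] sum 37, len 4
add 1: shortest ending here [8, 9, 10, 10, 1] sum 38, len 5
add 11: shortest ending here [9, 10, 10, 1, 11] sum 41, len 5
Shortest qualifying length: 4.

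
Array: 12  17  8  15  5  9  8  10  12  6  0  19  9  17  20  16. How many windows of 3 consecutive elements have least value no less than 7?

7

(12, 17, 8) → min 8  ≥ 7 ✓
(17, 8, 15) → min 8  ≥ 7 ✓
(8, 15, 5) → min 5
(15, 5, 9) → min 5
(5, 9, 8) → min 5
(9, 8, 10) → min 8  ≥ 7 ✓
(8, 10, 12) → min 8  ≥ 7 ✓
(10, 12, 6) → min 6
(12, 6, 0) → min 0
(6, 0, 19) → min 0
(0, 19, 9) → min 0
(19, 9, 17) → min 9  ≥ 7 ✓
(9, 17, 20) → min 9  ≥ 7 ✓
(17, 20, 16) → min 16  ≥ 7 ✓
7 windows satisfy the condition.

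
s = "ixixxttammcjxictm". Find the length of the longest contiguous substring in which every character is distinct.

6

[i] len 1
[i, x] len 2
[x, i] len 2
[i, x] len 2
[x] len 1
[x, t] len 2
[t] len 1
[t, a] len 2
[t, a, m] len 3
[m] len 1
[m, c] len 2
[m, c, j] len 3
[m, c, j, x] len 4
[m, c, j, x, i] len 5
[j, x, i, c] len 4
[j, x, i, c, t] len 5
[j, x, i, c, t, m] len 6
Longest all-distinct length: 6.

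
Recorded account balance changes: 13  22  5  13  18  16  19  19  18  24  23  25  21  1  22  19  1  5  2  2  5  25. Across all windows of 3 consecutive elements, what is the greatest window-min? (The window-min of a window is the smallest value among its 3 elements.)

23

(13, 22, 5) → min 5
(22, 5, 13) → min 5
(5, 13, 18) → min 5
(13, 18, 16) → min 13
(18, 16, 19) → min 16
(16, 19, 19) → min 16
(19, 19, 18) → min 18
(19, 18, 24) → min 18
(18, 24, 23) → min 18
(24, 23, 25) → min 23
(23, 25, 21) → min 21
(25, 21, 1) → min 1
(21, 1, 22) → min 1
(1, 22, 19) → min 1
(22, 19, 1) → min 1
(19, 1, 5) → min 1
(1, 5, 2) → min 1
(5, 2, 2) → min 2
(2, 2, 5) → min 2
(2, 5, 25) → min 2
Greatest of these is 23.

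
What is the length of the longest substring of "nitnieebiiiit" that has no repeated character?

[n] len 1
[n, i] len 2
[n, i, t] len 3
[i, t, n] len 3
[t, n, i] len 3
[t, n, i, e] len 4
[e] len 1
[e, b] len 2
[e, b, i] len 3
[i] len 1
[i] len 1
[i] len 1
[i, t] len 2
Longest all-distinct length: 4.

4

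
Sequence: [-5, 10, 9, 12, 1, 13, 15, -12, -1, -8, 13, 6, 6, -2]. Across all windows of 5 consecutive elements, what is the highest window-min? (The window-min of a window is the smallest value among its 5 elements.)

1

-5 10 9 12 1 → min -5
10 9 12 1 13 → min 1
9 12 1 13 15 → min 1
12 1 13 15 -12 → min -12
1 13 15 -12 -1 → min -12
13 15 -12 -1 -8 → min -12
15 -12 -1 -8 13 → min -12
-12 -1 -8 13 6 → min -12
-1 -8 13 6 6 → min -8
-8 13 6 6 -2 → min -8
Highest of these is 1.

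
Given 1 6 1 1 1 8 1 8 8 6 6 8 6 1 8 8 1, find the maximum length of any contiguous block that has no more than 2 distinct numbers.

7

add 1: window [1] (1 distinct), len 1
add 6: window [1, 6] (2 distinct), len 2
add 1: window [1, 6, 1] (2 distinct), len 3
add 1: window [1, 6, 1, 1] (2 distinct), len 4
add 1: window [1, 6, 1, 1, 1] (2 distinct), len 5
add 8: window [1, 1, 1, 8] (2 distinct), len 4
add 1: window [1, 1, 1, 8, 1] (2 distinct), len 5
add 8: window [1, 1, 1, 8, 1, 8] (2 distinct), len 6
add 8: window [1, 1, 1, 8, 1, 8, 8] (2 distinct), len 7
add 6: window [8, 8, 6] (2 distinct), len 3
add 6: window [8, 8, 6, 6] (2 distinct), len 4
add 8: window [8, 8, 6, 6, 8] (2 distinct), len 5
add 6: window [8, 8, 6, 6, 8, 6] (2 distinct), len 6
add 1: window [6, 1] (2 distinct), len 2
add 8: window [1, 8] (2 distinct), len 2
add 8: window [1, 8, 8] (2 distinct), len 3
add 1: window [1, 8, 8, 1] (2 distinct), len 4
Longest length with ≤2 distinct: 7.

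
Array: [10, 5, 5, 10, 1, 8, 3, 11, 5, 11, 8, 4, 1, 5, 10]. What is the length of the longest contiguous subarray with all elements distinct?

[10] len 1
[10, 5] len 2
[5] len 1
[5, 10] len 2
[5, 10, 1] len 3
[5, 10, 1, 8] len 4
[5, 10, 1, 8, 3] len 5
[5, 10, 1, 8, 3, 11] len 6
[10, 1, 8, 3, 11, 5] len 6
[5, 11] len 2
[5, 11, 8] len 3
[5, 11, 8, 4] len 4
[5, 11, 8, 4, 1] len 5
[11, 8, 4, 1, 5] len 5
[11, 8, 4, 1, 5, 10] len 6
Longest all-distinct length: 6.

6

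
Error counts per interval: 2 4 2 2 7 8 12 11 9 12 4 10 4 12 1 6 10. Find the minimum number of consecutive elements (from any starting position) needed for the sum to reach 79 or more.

9

Extend right; whenever the sum reaches 79, record the length and shrink from the left:
add 2: running sum 2 < 79
add 4: running sum 6 < 79
add 2: running sum 8 < 79
add 2: running sum 10 < 79
add 7: running sum 17 < 79
add 8: running sum 25 < 79
add 12: running sum 37 < 79
add 11: running sum 48 < 79
add 9: running sum 57 < 79
add 12: running sum 69 < 79
add 4: running sum 73 < 79
end 11: [4, 2, 2, 7, 8, 12, 11, 9, 12, 4, 10] sum 81, len 11
end 12: [2, 7, 8, 12, 11, 9, 12, 4, 10, 4] sum 79, len 10
end 13: [8, 12, 11, 9, 12, 4, 10, 4, 12] sum 82, len 9
end 14: [8, 12, 11, 9, 12, 4, 10, 4, 12, 1] sum 83, len 10
end 15: [12, 11, 9, 12, 4, 10, 4, 12, 1, 6] sum 81, len 10
end 16: [11, 9, 12, 4, 10, 4, 12, 1, 6, 10] sum 79, len 10
Shortest qualifying length: 9.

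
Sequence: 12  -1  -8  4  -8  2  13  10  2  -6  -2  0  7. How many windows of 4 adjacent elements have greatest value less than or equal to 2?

12 -1 -8 4 → max 12
-1 -8 4 -8 → max 4
-8 4 -8 2 → max 4
4 -8 2 13 → max 13
-8 2 13 10 → max 13
2 13 10 2 → max 13
13 10 2 -6 → max 13
10 2 -6 -2 → max 10
2 -6 -2 0 → max 2  ≤ 2 ✓
-6 -2 0 7 → max 7
1 window satisfy the condition.

1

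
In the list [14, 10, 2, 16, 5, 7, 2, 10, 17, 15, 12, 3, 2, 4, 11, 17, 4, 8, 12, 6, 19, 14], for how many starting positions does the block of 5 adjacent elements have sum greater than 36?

[14, 10, 2, 16, 5] → sum 47  > 36 ✓
[10, 2, 16, 5, 7] → sum 40  > 36 ✓
[2, 16, 5, 7, 2] → sum 32
[16, 5, 7, 2, 10] → sum 40  > 36 ✓
[5, 7, 2, 10, 17] → sum 41  > 36 ✓
[7, 2, 10, 17, 15] → sum 51  > 36 ✓
[2, 10, 17, 15, 12] → sum 56  > 36 ✓
[10, 17, 15, 12, 3] → sum 57  > 36 ✓
[17, 15, 12, 3, 2] → sum 49  > 36 ✓
[15, 12, 3, 2, 4] → sum 36
[12, 3, 2, 4, 11] → sum 32
[3, 2, 4, 11, 17] → sum 37  > 36 ✓
[2, 4, 11, 17, 4] → sum 38  > 36 ✓
[4, 11, 17, 4, 8] → sum 44  > 36 ✓
[11, 17, 4, 8, 12] → sum 52  > 36 ✓
[17, 4, 8, 12, 6] → sum 47  > 36 ✓
[4, 8, 12, 6, 19] → sum 49  > 36 ✓
[8, 12, 6, 19, 14] → sum 59  > 36 ✓
15 windows satisfy the condition.

15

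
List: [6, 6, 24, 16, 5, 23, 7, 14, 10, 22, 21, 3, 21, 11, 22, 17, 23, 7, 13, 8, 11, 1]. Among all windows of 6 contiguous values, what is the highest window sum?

[6, 6, 24, 16, 5, 23] → sum 80
[6, 24, 16, 5, 23, 7] → sum 81
[24, 16, 5, 23, 7, 14] → sum 89
[16, 5, 23, 7, 14, 10] → sum 75
[5, 23, 7, 14, 10, 22] → sum 81
[23, 7, 14, 10, 22, 21] → sum 97
[7, 14, 10, 22, 21, 3] → sum 77
[14, 10, 22, 21, 3, 21] → sum 91
[10, 22, 21, 3, 21, 11] → sum 88
[22, 21, 3, 21, 11, 22] → sum 100
[21, 3, 21, 11, 22, 17] → sum 95
[3, 21, 11, 22, 17, 23] → sum 97
[21, 11, 22, 17, 23, 7] → sum 101
[11, 22, 17, 23, 7, 13] → sum 93
[22, 17, 23, 7, 13, 8] → sum 90
[17, 23, 7, 13, 8, 11] → sum 79
[23, 7, 13, 8, 11, 1] → sum 63
Highest of these is 101.

101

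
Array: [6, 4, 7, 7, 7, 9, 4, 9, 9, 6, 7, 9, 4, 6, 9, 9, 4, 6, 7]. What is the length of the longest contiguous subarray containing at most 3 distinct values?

add 6: window [6] (1 distinct), len 1
add 4: window [6, 4] (2 distinct), len 2
add 7: window [6, 4, 7] (3 distinct), len 3
add 7: window [6, 4, 7, 7] (3 distinct), len 4
add 7: window [6, 4, 7, 7, 7] (3 distinct), len 5
add 9: window [4, 7, 7, 7, 9] (3 distinct), len 5
add 4: window [4, 7, 7, 7, 9, 4] (3 distinct), len 6
add 9: window [4, 7, 7, 7, 9, 4, 9] (3 distinct), len 7
add 9: window [4, 7, 7, 7, 9, 4, 9, 9] (3 distinct), len 8
add 6: window [9, 4, 9, 9, 6] (3 distinct), len 5
add 7: window [9, 9, 6, 7] (3 distinct), len 4
add 9: window [9, 9, 6, 7, 9] (3 distinct), len 5
add 4: window [7, 9, 4] (3 distinct), len 3
add 6: window [9, 4, 6] (3 distinct), len 3
add 9: window [9, 4, 6, 9] (3 distinct), len 4
add 9: window [9, 4, 6, 9, 9] (3 distinct), len 5
add 4: window [9, 4, 6, 9, 9, 4] (3 distinct), len 6
add 6: window [9, 4, 6, 9, 9, 4, 6] (3 distinct), len 7
add 7: window [4, 6, 7] (3 distinct), len 3
Longest length with ≤3 distinct: 8.

8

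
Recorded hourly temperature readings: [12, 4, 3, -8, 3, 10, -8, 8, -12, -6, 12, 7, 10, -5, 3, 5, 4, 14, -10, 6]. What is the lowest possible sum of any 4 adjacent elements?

-18

12 4 3 -8 → sum 11
4 3 -8 3 → sum 2
3 -8 3 10 → sum 8
-8 3 10 -8 → sum -3
3 10 -8 8 → sum 13
10 -8 8 -12 → sum -2
-8 8 -12 -6 → sum -18
8 -12 -6 12 → sum 2
-12 -6 12 7 → sum 1
-6 12 7 10 → sum 23
12 7 10 -5 → sum 24
7 10 -5 3 → sum 15
10 -5 3 5 → sum 13
-5 3 5 4 → sum 7
3 5 4 14 → sum 26
5 4 14 -10 → sum 13
4 14 -10 6 → sum 14
Lowest of these is -18.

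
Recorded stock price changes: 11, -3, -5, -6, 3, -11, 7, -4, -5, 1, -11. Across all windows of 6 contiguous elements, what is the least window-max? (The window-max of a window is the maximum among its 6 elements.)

7

(11, -3, -5, -6, 3, -11) → max 11
(-3, -5, -6, 3, -11, 7) → max 7
(-5, -6, 3, -11, 7, -4) → max 7
(-6, 3, -11, 7, -4, -5) → max 7
(3, -11, 7, -4, -5, 1) → max 7
(-11, 7, -4, -5, 1, -11) → max 7
Least of these is 7.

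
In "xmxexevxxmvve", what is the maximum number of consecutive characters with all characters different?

add x: [x] len 1
add m: [x, m] len 2
add x (repeat x, move left end past it): [m, x] len 2
add e: [m, x, e] len 3
add x (repeat x, move left end past it): [e, x] len 2
add e (repeat e, move left end past it): [x, e] len 2
add v: [x, e, v] len 3
add x (repeat x, move left end past it): [e, v, x] len 3
add x (repeat x, move left end past it): [x] len 1
add m: [x, m] len 2
add v: [x, m, v] len 3
add v (repeat v, move left end past it): [v] len 1
add e: [v, e] len 2
Longest all-distinct length: 3.

3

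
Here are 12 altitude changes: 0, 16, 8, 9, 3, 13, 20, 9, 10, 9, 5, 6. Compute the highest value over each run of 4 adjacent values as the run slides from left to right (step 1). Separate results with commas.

(0, 16, 8, 9) → max 16
(16, 8, 9, 3) → max 16
(8, 9, 3, 13) → max 13
(9, 3, 13, 20) → max 20
(3, 13, 20, 9) → max 20
(13, 20, 9, 10) → max 20
(20, 9, 10, 9) → max 20
(9, 10, 9, 5) → max 10
(10, 9, 5, 6) → max 10

16, 16, 13, 20, 20, 20, 20, 10, 10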